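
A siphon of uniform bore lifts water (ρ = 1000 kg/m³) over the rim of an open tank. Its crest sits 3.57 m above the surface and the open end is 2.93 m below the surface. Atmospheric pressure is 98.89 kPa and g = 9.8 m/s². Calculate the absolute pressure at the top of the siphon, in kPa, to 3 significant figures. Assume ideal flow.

P_top ≈ 35.2 kPa

Bernoulli surface→outlet gives ½v² = g·h_out, so v = √(2·9.8·2.93) = 7.58 m/s.
The bore is uniform, so the speed at the crest is the same v. Bernoulli surface→crest: P_atm = P_top + ½ρv² + ρg·h_top.
P_top = 98890 − ½·1000·7.58² − 1000·9.8·3.57 = 35200 Pa.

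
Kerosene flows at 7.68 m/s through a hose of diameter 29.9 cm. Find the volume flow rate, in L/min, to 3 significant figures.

Q = A·v = 0.0702 m² × 7.68 m/s = 0.539 m³/s.
Converting: 0.539 m³/s × 60000 = 32400 L/min.

Q = 32400 L/min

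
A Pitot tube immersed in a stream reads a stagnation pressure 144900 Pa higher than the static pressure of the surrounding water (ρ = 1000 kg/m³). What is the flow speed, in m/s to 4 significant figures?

v ≈ 17.02 m/s

The dynamic pressure equals the rise in static pressure at the stagnation point: ΔP = ½ρv².
v = √(2ΔP/ρ) = √(2·144900/1000) = 17.02 m/s.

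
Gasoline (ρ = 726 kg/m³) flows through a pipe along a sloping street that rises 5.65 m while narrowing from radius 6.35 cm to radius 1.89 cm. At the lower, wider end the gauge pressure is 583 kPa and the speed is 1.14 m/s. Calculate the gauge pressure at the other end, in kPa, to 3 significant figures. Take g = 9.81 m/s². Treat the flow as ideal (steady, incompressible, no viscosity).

By continuity, v₂ = v₁·A₁/A₂ = 1.14·(127/11.2) = 12.9 m/s.
Applying Bernoulli between the two ends and solving for P₂: P₂ = P₁ + ½ρ(v₁² − v₂²) − ρgΔh.
P₂ = 583000 + ½·726·(1.14² − 12.9²) − 726·9.81·(+5.65) = 583000 + (-59600) − (40200) = 483000 Pa.

483 kPa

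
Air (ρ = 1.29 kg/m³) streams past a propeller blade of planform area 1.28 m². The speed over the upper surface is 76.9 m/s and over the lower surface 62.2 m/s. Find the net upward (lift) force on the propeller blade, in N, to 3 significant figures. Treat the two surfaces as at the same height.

1690 N

The faster flow above has the lower pressure; Bernoulli (same height) gives ΔP = ½ρ(v_up² − v_low²).
ΔP = ½·1.29·(76.9² − 62.2²) = 1320 Pa.
Lift = ΔP · A = 1320 × 1.28 = 1690 N.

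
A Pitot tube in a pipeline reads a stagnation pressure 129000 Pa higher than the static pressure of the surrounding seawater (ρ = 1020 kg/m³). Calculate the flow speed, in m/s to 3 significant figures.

v = 15.9 m/s

Bernoulli between the free stream and the stagnation point: ½ρv² = P_stag − P_static.
v = √(2ΔP/ρ) = √(2·129000/1020) = 15.9 m/s.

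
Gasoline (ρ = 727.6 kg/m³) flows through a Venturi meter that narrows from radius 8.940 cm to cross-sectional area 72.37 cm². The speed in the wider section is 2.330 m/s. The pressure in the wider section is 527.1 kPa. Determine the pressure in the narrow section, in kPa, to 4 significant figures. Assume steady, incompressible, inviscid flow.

The volume flow rate is constant, so v₂ = (A₁/A₂)v₁ = (251.1/72.37)·2.330 = 8.084 m/s.
Along the horizontal streamline, P + ½ρv² is constant.
P₂ = P₁ − ½ρ(v₂² − v₁²) = 527100 − ½·727.6·(8.084² − 2.330²) = 527100 − 21800 = 505300 Pa.

P₂ ≈ 505.3 kPa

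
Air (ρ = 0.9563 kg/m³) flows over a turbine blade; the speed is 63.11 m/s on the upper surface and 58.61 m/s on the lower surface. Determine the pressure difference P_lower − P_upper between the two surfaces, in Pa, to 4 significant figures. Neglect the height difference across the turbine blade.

261.9 Pa

With negligible Δh, P + ½ρv² is constant, so P_low − P_up = ½ρ(v_up² − v_low²).
ΔP = ½·0.9563·(63.11² − 58.61²) = 261.9 Pa.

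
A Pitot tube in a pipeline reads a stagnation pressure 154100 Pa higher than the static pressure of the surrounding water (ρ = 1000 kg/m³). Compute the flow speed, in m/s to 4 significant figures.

v ≈ 17.56 m/s

At the stagnation point the flow is brought to rest, so Bernoulli gives P_stag − P_static = ½ρv².
v = √(2ΔP/ρ) = √(2·154100/1000) = 17.56 m/s.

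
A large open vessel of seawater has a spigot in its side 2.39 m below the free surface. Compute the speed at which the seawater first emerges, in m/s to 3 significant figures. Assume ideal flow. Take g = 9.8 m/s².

v = 6.84 m/s

Bernoulli from surface to hole (P equal, v_surface ≈ 0): v = √(2gh) = √(2×9.8×2.39) = 6.84 m/s.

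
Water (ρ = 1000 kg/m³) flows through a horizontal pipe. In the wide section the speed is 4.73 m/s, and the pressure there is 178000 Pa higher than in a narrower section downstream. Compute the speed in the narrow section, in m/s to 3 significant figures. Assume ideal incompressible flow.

v₂ = 19.5 m/s

With h₁ = h₂, rearranging Bernoulli gives v₂ = √(v₁² + 2ΔP/ρ).
v₂ = √(4.73² + 2·178000/1000) = √(22.4 + 356) = 19.5 m/s.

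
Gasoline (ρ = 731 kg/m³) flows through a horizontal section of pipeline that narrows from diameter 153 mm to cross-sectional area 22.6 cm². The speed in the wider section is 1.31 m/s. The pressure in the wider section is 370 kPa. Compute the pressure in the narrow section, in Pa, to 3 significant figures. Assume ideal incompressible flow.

Mass conservation (A₁v₁ = A₂v₂) gives v₂ = 1.31 × 184/22.6 = 10.7 m/s.
The pipe is horizontal, so Bernoulli reduces to P₁ + ½ρv₁² = P₂ + ½ρv₂².
P₂ = P₁ − ½ρ(v₂² − v₁²) = 370000 − ½·731·(10.7² − 1.31²) = 370000 − 40900 = 329000 Pa.

P₂ = 329000 Pa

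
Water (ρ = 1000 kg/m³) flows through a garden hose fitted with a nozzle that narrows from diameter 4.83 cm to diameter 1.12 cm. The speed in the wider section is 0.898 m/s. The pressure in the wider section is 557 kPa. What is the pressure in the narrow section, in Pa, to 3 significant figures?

418000 Pa

Mass conservation (A₁v₁ = A₂v₂) gives v₂ = 0.898 × 18.3/0.985 = 16.7 m/s.
Along the horizontal streamline, P + ½ρv² is constant.
P₂ = P₁ − ½ρ(v₂² − v₁²) = 557000 − ½·1000·(16.7² − 0.898²) = 557000 − 139000 = 418000 Pa.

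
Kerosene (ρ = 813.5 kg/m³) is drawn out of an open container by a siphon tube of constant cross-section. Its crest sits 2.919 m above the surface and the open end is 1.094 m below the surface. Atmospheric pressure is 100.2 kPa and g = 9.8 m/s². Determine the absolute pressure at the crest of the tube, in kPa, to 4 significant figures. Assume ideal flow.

P_top ≈ 68.21 kPa

From the surface to the outlet (both open to atmosphere, surface at rest): v = √(2g·h_out) = √(2·9.8·1.094) = 4.631 m/s.
Continuity keeps v the same throughout the tube; from surface to crest, P_atm + 0 = P_top + ½ρv² + ρg·h_top.
P_top = 100200 − ½·813.5·4.631² − 813.5·9.8·2.919 = 68210 Pa.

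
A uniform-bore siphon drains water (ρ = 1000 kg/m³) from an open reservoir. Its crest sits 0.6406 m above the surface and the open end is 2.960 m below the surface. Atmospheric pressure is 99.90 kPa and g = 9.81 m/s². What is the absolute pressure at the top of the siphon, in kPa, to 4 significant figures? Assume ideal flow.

P_top ≈ 64.58 kPa

The outlet speed comes from Torricelli: v = √(2g·2.960) = 7.621 m/s.
With constant cross-section the crest speed equals v; applying Bernoulli from the surface up to the crest, P_top = P_atm − ½ρv² − ρg·h_top.
P_top = 99900 − ½·1000·7.621² − 1000·9.81·0.6406 = 64580 Pa.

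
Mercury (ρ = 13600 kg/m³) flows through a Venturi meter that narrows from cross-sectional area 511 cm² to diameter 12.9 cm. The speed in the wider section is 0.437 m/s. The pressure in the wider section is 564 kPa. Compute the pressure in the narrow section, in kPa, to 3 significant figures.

Continuity gives A₁v₁ = A₂v₂, so v₂ = (511 cm²)/(131 cm²) × 0.437 m/s = 1.71 m/s.
With no height change, Bernoulli's equation is P₁ + ½ρv₁² = P₂ + ½ρv₂².
P₂ = P₁ − ½ρ(v₂² − v₁²) = 564000 − ½·13600·(1.71² − 0.437²) = 564000 − 18600 = 545000 Pa.

P₂ ≈ 545 kPa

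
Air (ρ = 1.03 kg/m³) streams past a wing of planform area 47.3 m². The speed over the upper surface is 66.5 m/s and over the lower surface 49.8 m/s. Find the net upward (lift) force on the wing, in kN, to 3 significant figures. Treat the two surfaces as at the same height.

From P + ½ρv² = const at equal height, P_low − P_up = ½ρ(v_up² − v_low²).
ΔP = ½·1.03·(66.5² − 49.8²) = 1000 Pa.
Lift = ΔP · A = 1000 × 47.3 = 47300 N.

F ≈ 47.3 kN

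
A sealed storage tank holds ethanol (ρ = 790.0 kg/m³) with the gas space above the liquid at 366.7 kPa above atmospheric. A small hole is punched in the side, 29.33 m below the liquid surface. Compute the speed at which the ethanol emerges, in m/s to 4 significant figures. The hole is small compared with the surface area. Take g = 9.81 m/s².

Take point 1 at the surface (v₁ ≈ 0) and point 2 at the hole (at atmospheric pressure). Bernoulli: P₁ + ρg h = P_atm + ½ρv₂².
With P₁ − P_atm = 366700 Pa, v₂ = √(2gh + 2ΔP/ρ) = √(2·9.81·29.33 + 2·366700/790.0) = 38.78 m/s.

v = 38.78 m/s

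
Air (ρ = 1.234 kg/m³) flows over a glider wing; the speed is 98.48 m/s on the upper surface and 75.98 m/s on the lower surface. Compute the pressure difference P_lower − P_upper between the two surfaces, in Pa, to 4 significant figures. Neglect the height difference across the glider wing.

The pressure is lower where the speed is higher: ΔP = ½ρ(v_up² − v_low²).
ΔP = ½·1.234·(98.48² − 75.98²) = 2422 Pa.

ΔP ≈ 2422 Pa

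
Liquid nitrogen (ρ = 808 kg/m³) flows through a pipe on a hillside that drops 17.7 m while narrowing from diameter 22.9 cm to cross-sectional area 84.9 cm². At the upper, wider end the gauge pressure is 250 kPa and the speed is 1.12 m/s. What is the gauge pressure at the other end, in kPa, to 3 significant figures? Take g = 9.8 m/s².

Continuity gives A₁v₁ = A₂v₂, so v₂ = (412 cm²)/(84.9 cm²) × 1.12 m/s = 5.43 m/s.
Energy conservation along the streamline gives P₂ = P₁ − ½ρ(v₂² − v₁²) − ρg(h₂ − h₁).
P₂ = 250000 + ½·808·(1.12² − 5.43²) − 808·9.8·(−17.7) = 250000 + (-11400) − (-140000) = 379000 Pa.

379 kPa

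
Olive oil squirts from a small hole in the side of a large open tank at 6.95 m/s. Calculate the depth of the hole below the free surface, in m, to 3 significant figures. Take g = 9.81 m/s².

For a small hole in a large open tank, ½v² = gh, giving h = v²/(2g).
h = 6.95²/(2·9.81) = 48.3/19.62 = 2.46 m.

h = 2.46 m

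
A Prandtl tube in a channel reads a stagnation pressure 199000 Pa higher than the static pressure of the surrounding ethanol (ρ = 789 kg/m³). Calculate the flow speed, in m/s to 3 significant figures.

v ≈ 22.5 m/s

The dynamic pressure equals the rise in static pressure at the stagnation point: ΔP = ½ρv².
v = √(2ΔP/ρ) = √(2·199000/789) = 22.5 m/s.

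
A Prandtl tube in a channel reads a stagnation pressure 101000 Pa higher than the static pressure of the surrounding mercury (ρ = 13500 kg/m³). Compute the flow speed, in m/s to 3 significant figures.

v ≈ 3.87 m/s

At the stagnation point the flow is brought to rest, so Bernoulli gives P_stag − P_static = ½ρv².
v = √(2ΔP/ρ) = √(2·101000/13500) = 3.87 m/s.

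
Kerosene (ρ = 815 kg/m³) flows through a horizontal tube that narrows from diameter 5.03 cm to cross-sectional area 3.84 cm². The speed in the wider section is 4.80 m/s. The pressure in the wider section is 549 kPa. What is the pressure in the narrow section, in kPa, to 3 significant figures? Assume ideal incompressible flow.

P₂ ≈ 307 kPa

Continuity gives A₁v₁ = A₂v₂, so v₂ = (19.9 cm²)/(3.84 cm²) × 4.80 m/s = 24.8 m/s.
Bernoulli (h₁ = h₂): P₁ − P₂ = ½ρ(v₂² − v₁²).
P₂ = P₁ − ½ρ(v₂² − v₁²) = 549000 − ½·815·(24.8² − 4.80²) = 549000 − 242000 = 307000 Pa.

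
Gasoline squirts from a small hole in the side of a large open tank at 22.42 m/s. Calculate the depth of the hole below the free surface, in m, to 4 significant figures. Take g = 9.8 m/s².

h = 25.65 m

Inverting v = √(2gh) gives h = v² / 2g.
h = 22.42²/(2·9.8) = 502.7/19.60 = 25.65 m.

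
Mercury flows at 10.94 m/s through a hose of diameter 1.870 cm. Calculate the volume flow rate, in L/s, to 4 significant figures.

Q = 3.005 L/s

Q = A·v = 0.0002746 m² × 10.94 m/s = 0.003005 m³/s.
Converting: 0.003005 m³/s × 1000 = 3.005 L/s.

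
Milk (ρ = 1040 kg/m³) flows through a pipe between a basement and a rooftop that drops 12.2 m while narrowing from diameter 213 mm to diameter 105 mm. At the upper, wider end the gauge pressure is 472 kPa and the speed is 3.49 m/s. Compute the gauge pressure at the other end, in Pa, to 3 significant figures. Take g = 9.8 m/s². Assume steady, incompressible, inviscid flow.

P₂ ≈ 495000 Pa

Continuity gives A₁v₁ = A₂v₂, so v₂ = (356 cm²)/(86.6 cm²) × 3.49 m/s = 14.4 m/s.
Bernoulli: P₁ + ½ρv₁² + ρg h₁ = P₂ + ½ρv₂² + ρg h₂, so P₂ = P₁ + ½ρ(v₁² − v₂²) − ρg(h₂ − h₁).
P₂ = 472000 + ½·1040·(3.49² − 14.4²) − 1040·9.8·(−12.2) = 472000 + (-101000) − (-124000) = 495000 Pa.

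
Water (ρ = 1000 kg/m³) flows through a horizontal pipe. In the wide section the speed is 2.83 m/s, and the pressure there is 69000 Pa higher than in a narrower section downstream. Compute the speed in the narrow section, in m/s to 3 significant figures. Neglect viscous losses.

Along the level pipe P + ½ρv² is conserved, hence v₂² = v₁² + 2(P₁ − P₂)/ρ.
v₂ = √(2.83² + 2·69000/1000) = √(8.01 + 138) = 12.1 m/s.

v₂ ≈ 12.1 m/s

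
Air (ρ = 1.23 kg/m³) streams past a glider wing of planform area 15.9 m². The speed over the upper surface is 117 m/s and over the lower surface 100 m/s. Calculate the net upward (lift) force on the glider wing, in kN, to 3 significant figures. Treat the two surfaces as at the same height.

With equal heights on the two surfaces, Bernoulli gives P_lower − P_upper = ½ρ(v_upper² − v_lower²).
ΔP = ½·1.23·(117² − 100²) = 2270 Pa.
Lift = ΔP · A = 2270 × 15.9 = 36100 N.

F ≈ 36.1 kN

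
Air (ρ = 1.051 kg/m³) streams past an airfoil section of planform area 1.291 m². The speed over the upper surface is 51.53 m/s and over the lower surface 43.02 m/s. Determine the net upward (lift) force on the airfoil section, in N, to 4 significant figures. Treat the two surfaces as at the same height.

From P + ½ρv² = const at equal height, P_low − P_up = ½ρ(v_up² − v_low²).
ΔP = ½·1.051·(51.53² − 43.02²) = 422.8 Pa.
Lift = ΔP · A = 422.8 × 1.291 = 545.9 N.

545.9 N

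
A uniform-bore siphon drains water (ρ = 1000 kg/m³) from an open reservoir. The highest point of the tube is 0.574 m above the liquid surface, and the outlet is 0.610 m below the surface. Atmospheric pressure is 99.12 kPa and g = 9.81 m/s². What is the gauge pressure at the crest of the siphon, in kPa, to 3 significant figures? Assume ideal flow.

P_gauge ≈ -11.6 kPa

From the surface to the outlet (both open to atmosphere, surface at rest): v = √(2g·h_out) = √(2·9.81·0.610) = 3.46 m/s.
The bore is uniform, so the speed at the crest is the same v. Bernoulli surface→crest: P_atm = P_top + ½ρv² + ρg·h_top.
P_top = 99120 − ½·1000·3.46² − 1000·9.81·0.574 = 87500 Pa. So P_gauge = P_top − P_atm = -11600 Pa.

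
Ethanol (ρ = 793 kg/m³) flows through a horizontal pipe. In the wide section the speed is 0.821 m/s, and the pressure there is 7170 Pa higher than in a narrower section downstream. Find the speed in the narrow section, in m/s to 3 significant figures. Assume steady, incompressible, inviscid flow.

4.33 m/s

Along the level pipe P + ½ρv² is conserved, hence v₂² = v₁² + 2(P₁ − P₂)/ρ.
v₂ = √(0.821² + 2·7170/793) = √(0.674 + 18.1) = 4.33 m/s.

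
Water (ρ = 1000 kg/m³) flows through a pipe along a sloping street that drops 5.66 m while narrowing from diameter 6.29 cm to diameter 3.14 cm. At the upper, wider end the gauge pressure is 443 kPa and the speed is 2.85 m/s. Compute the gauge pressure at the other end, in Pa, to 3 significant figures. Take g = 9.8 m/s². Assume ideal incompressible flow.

Continuity gives A₁v₁ = A₂v₂, so v₂ = (31.1 cm²)/(7.74 cm²) × 2.85 m/s = 11.4 m/s.
Bernoulli: P₁ + ½ρv₁² + ρg h₁ = P₂ + ½ρv₂² + ρg h₂, so P₂ = P₁ + ½ρ(v₁² − v₂²) − ρg(h₂ − h₁).
P₂ = 443000 + ½·1000·(2.85² − 11.4²) − 1000·9.8·(−5.66) = 443000 + (-61300) − (-55500) = 437000 Pa.

P₂ ≈ 437000 Pa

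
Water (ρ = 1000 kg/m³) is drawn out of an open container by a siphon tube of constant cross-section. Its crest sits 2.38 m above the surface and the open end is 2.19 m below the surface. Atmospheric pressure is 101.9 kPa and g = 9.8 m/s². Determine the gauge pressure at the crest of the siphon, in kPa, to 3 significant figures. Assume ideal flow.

P_gauge = -44.8 kPa

From the surface to the outlet (both open to atmosphere, surface at rest): v = √(2g·h_out) = √(2·9.8·2.19) = 6.55 m/s.
Continuity keeps v the same throughout the tube; from surface to crest, P_atm + 0 = P_top + ½ρv² + ρg·h_top.
P_top = 101900 − ½·1000·6.55² − 1000·9.8·2.38 = 57100 Pa. So P_gauge = P_top − P_atm = -44800 Pa.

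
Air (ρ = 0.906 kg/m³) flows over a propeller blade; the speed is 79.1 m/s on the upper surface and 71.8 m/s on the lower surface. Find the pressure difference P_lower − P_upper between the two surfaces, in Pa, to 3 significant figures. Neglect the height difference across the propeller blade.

499 Pa

With negligible Δh, P + ½ρv² is constant, so P_low − P_up = ½ρ(v_up² − v_low²).
ΔP = ½·0.906·(79.1² − 71.8²) = 499 Pa.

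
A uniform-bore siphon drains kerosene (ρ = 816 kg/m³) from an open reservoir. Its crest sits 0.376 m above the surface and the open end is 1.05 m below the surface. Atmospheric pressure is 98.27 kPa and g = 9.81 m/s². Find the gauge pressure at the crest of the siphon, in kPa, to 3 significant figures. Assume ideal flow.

-11.4 kPa

From the surface to the outlet (both open to atmosphere, surface at rest): v = √(2g·h_out) = √(2·9.81·1.05) = 4.54 m/s.
The bore is uniform, so the speed at the crest is the same v. Bernoulli surface→crest: P_atm = P_top + ½ρv² + ρg·h_top.
P_top = 98270 − ½·816·4.54² − 816·9.81·0.376 = 86900 Pa. So P_gauge = P_top − P_atm = -11400 Pa.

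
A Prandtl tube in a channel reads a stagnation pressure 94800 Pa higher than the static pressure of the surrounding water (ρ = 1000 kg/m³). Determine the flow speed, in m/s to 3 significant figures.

v ≈ 13.8 m/s

The dynamic pressure equals the rise in static pressure at the stagnation point: ΔP = ½ρv².
v = √(2ΔP/ρ) = √(2·94800/1000) = 13.8 m/s.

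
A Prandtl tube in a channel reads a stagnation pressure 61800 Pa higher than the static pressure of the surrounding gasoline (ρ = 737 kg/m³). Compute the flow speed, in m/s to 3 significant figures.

v ≈ 13.0 m/s

At the stagnation point the flow is brought to rest, so Bernoulli gives P_stag − P_static = ½ρv².
v = √(2ΔP/ρ) = √(2·61800/737) = 13.0 m/s.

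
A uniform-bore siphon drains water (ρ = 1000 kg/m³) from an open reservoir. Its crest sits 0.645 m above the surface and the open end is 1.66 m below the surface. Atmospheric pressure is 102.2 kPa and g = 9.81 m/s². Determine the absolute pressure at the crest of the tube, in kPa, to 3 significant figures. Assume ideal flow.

The outlet speed comes from Torricelli: v = √(2g·1.66) = 5.71 m/s.
Continuity keeps v the same throughout the tube; from surface to crest, P_atm + 0 = P_top + ½ρv² + ρg·h_top.
P_top = 102200 − ½·1000·5.71² − 1000·9.81·0.645 = 79600 Pa.

P_top ≈ 79.6 kPa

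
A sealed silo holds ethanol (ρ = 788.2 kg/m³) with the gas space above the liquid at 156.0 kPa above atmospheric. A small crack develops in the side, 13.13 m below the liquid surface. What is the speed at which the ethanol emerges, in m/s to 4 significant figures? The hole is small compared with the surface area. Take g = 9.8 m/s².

Take point 1 at the surface (v₁ ≈ 0) and point 2 at the hole (at atmospheric pressure). Bernoulli: P₁ + ρg h = P_atm + ½ρv₂².
With P₁ − P_atm = 156000 Pa, v₂ = √(2gh + 2ΔP/ρ) = √(2·9.8·13.13 + 2·156000/788.2) = 25.56 m/s.

v ≈ 25.56 m/s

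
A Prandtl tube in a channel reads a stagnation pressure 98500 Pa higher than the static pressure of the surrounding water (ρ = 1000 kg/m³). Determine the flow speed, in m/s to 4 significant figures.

At the stagnation point the flow is brought to rest, so Bernoulli gives P_stag − P_static = ½ρv².
v = √(2ΔP/ρ) = √(2·98500/1000) = 14.04 m/s.

v ≈ 14.04 m/s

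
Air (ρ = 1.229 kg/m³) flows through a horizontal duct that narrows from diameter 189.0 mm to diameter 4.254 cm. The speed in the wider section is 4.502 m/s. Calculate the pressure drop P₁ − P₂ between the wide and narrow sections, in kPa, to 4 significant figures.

ΔP ≈ 4.840 kPa

Continuity gives A₁v₁ = A₂v₂, so v₂ = (280.6 cm²)/(14.21 cm²) × 4.502 m/s = 88.87 m/s.
Along the horizontal streamline, P + ½ρv² is constant.
P₁ − P₂ = ½·1.229·(88.87² − 4.502²) = ½·1.229·7877 = 4840 Pa.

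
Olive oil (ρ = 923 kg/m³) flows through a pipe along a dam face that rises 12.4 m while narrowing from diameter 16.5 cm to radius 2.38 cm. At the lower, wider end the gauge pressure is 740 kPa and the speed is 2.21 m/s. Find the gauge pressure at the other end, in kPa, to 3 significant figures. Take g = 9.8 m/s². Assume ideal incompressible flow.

P₂ ≈ 305 kPa

By continuity, v₂ = v₁·A₁/A₂ = 2.21·(214/17.8) = 26.6 m/s.
Applying Bernoulli between the two ends and solving for P₂: P₂ = P₁ + ½ρ(v₁² − v₂²) − ρgΔh.
P₂ = 740000 + ½·923·(2.21² − 26.6²) − 923·9.8·(+12.4) = 740000 + (-323000) − (112000) = 305000 Pa.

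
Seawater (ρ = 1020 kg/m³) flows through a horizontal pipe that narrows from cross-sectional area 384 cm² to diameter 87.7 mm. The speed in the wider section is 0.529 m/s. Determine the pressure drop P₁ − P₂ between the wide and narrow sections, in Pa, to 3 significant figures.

ΔP ≈ 5620 Pa

The volume flow rate is constant, so v₂ = (A₁/A₂)v₁ = (384/60.4)·0.529 = 3.36 m/s.
The pipe is horizontal, so Bernoulli reduces to P₁ + ½ρv₁² = P₂ + ½ρv₂².
P₁ − P₂ = ½·1020·(3.36² − 0.529²) = ½·1020·11.0 = 5620 Pa.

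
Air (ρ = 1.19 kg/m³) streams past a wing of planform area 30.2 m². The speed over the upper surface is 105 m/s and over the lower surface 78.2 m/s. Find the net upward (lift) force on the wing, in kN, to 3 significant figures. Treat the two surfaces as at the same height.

F ≈ 88.2 kN

From P + ½ρv² = const at equal height, P_low − P_up = ½ρ(v_up² − v_low²).
ΔP = ½·1.19·(105² − 78.2²) = 2920 Pa.
Lift = ΔP · A = 2920 × 30.2 = 88200 N.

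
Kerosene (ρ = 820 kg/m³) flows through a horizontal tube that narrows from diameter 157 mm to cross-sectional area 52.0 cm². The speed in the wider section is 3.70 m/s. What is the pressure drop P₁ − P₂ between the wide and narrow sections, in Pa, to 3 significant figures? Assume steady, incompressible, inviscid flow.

Continuity gives A₁v₁ = A₂v₂, so v₂ = (194 cm²)/(52.0 cm²) × 3.70 m/s = 13.8 m/s.
Bernoulli (h₁ = h₂): P₁ − P₂ = ½ρ(v₂² − v₁²).
P₁ − P₂ = ½·820·(13.8² − 3.70²) = ½·820·176 = 72200 Pa.

ΔP = 72200 Pa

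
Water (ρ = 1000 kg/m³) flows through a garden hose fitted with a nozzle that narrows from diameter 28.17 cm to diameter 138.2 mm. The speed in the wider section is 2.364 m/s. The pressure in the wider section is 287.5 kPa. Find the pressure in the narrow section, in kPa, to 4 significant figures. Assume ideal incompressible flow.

P₂ = 242.1 kPa

By continuity, v₂ = v₁·A₁/A₂ = 2.364·(623.3/150.0) = 9.822 m/s.
Along the horizontal streamline, P + ½ρv² is constant.
P₂ = P₁ − ½ρ(v₂² − v₁²) = 287500 − ½·1000·(9.822² − 2.364²) = 287500 − 45440 = 242100 Pa.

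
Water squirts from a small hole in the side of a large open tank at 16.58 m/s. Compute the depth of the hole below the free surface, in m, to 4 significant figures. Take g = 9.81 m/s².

Inverting v = √(2gh) gives h = v² / 2g.
h = 16.58²/(2·9.81) = 274.9/19.62 = 14.01 m.

h = 14.01 m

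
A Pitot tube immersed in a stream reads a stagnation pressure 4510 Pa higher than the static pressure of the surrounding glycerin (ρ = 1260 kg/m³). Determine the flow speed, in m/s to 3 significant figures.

2.68 m/s

The dynamic pressure equals the rise in static pressure at the stagnation point: ΔP = ½ρv².
v = √(2ΔP/ρ) = √(2·4510/1260) = 2.68 m/s.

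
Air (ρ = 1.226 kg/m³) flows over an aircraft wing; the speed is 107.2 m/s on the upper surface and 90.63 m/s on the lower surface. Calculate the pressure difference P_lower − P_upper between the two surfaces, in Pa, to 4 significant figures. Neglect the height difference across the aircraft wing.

ΔP = 2009 Pa

Bernoulli (same height): P_lower − P_upper = ½ρ(v_upper² − v_lower²).
ΔP = ½·1.226·(107.2² − 90.63²) = 2009 Pa.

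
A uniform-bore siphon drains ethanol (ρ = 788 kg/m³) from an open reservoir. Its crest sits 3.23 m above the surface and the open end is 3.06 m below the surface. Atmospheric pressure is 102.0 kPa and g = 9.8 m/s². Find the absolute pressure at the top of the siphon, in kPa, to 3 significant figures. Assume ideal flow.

The outlet speed comes from Torricelli: v = √(2g·3.06) = 7.74 m/s.
Continuity keeps v the same throughout the tube; from surface to crest, P_atm + 0 = P_top + ½ρv² + ρg·h_top.
P_top = 102000 − ½·788·7.74² − 788·9.8·3.23 = 53400 Pa.

P_top = 53.4 kPa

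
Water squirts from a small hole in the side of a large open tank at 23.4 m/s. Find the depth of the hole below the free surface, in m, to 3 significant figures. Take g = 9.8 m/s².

h = 27.9 m

Torricelli: v = √(2gh), so h = v²/(2g).
h = 23.4²/(2·9.8) = 548/19.60 = 27.9 m.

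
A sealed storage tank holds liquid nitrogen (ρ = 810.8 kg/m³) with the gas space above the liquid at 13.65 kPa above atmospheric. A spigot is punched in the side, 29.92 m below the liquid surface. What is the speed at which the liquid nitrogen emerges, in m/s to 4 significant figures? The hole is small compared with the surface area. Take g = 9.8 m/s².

24.90 m/s

Take point 1 at the surface (v₁ ≈ 0) and point 2 at the hole (at atmospheric pressure). Bernoulli: P₁ + ρg h = P_atm + ½ρv₂².
With P₁ − P_atm = 13650 Pa, v₂ = √(2gh + 2ΔP/ρ) = √(2·9.8·29.92 + 2·13650/810.8) = 24.90 m/s.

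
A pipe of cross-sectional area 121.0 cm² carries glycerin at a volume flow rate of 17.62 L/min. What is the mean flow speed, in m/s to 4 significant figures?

0.02427 m/s

Q = 17.62 L/min = 0.0002937 m³/s.
v = Q/A = 0.0002937 / 0.01210 = 0.02427 m/s.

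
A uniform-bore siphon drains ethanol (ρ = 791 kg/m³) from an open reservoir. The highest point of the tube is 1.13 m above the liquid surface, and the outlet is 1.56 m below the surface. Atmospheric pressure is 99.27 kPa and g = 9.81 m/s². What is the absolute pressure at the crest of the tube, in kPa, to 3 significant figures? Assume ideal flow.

P_top ≈ 78.4 kPa

The outlet speed comes from Torricelli: v = √(2g·1.56) = 5.53 m/s.
The bore is uniform, so the speed at the crest is the same v. Bernoulli surface→crest: P_atm = P_top + ½ρv² + ρg·h_top.
P_top = 99270 − ½·791·5.53² − 791·9.81·1.13 = 78400 Pa.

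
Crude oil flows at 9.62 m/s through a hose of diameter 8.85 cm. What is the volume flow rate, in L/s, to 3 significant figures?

Q = 59.2 L/s

Q = A·v = 0.00615 m² × 9.62 m/s = 0.0592 m³/s.
Converting: 0.0592 m³/s × 1000 = 59.2 L/s.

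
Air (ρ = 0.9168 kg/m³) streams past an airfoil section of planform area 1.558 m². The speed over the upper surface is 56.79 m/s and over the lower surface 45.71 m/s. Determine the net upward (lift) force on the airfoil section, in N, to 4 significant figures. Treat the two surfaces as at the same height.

The faster flow above has the lower pressure; Bernoulli (same height) gives ΔP = ½ρ(v_up² − v_low²).
ΔP = ½·0.9168·(56.79² − 45.71²) = 520.6 Pa.
Lift = ΔP · A = 520.6 × 1.558 = 811.1 N.

811.1 N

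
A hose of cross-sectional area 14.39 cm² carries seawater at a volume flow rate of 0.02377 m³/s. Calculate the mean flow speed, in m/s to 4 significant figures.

Q = 0.02377 m³/s = 0.02377 m³/s.
v = Q/A = 0.02377 / 0.001439 = 16.52 m/s.

v ≈ 16.52 m/s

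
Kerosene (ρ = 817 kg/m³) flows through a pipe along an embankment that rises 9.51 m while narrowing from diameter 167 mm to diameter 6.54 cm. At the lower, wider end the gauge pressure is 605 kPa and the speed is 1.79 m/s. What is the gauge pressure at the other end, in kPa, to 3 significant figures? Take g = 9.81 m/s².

474 kPa

The volume flow rate is constant, so v₂ = (A₁/A₂)v₁ = (219/33.6)·1.79 = 11.7 m/s.
Energy conservation along the streamline gives P₂ = P₁ − ½ρ(v₂² − v₁²) − ρg(h₂ − h₁).
P₂ = 605000 + ½·817·(1.79² − 11.7²) − 817·9.81·(+9.51) = 605000 + (-54300) − (76200) = 474000 Pa.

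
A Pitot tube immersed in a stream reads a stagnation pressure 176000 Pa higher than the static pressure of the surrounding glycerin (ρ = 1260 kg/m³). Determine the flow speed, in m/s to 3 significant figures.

16.7 m/s

The dynamic pressure equals the rise in static pressure at the stagnation point: ΔP = ½ρv².
v = √(2ΔP/ρ) = √(2·176000/1260) = 16.7 m/s.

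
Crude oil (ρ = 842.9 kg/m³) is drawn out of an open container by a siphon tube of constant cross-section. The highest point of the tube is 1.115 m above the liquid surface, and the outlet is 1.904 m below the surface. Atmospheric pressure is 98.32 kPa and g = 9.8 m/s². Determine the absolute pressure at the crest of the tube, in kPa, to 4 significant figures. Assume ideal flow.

Bernoulli surface→outlet gives ½v² = g·h_out, so v = √(2·9.8·1.904) = 6.109 m/s.
With constant cross-section the crest speed equals v; applying Bernoulli from the surface up to the crest, P_top = P_atm − ½ρv² − ρg·h_top.
P_top = 98320 − ½·842.9·6.109² − 842.9·9.8·1.115 = 73380 Pa.

P_top ≈ 73.38 kPa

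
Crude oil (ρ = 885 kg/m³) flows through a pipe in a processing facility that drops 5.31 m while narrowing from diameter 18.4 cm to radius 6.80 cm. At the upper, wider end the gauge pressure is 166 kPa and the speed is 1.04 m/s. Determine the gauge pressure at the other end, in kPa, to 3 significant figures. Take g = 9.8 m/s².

211 kPa

Continuity gives A₁v₁ = A₂v₂, so v₂ = (266 cm²)/(145 cm²) × 1.04 m/s = 1.90 m/s.
Bernoulli: P₁ + ½ρv₁² + ρg h₁ = P₂ + ½ρv₂² + ρg h₂, so P₂ = P₁ + ½ρ(v₁² − v₂²) − ρg(h₂ − h₁).
P₂ = 166000 + ½·885·(1.04² − 1.90²) − 885·9.8·(−5.31) = 166000 + (-1120) − (-46100) = 211000 Pa.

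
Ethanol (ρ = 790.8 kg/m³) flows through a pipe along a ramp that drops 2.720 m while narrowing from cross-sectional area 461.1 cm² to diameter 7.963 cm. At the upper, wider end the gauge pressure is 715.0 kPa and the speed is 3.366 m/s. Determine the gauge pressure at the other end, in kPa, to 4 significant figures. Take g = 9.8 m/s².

P₂ = 356.5 kPa

Continuity gives A₁v₁ = A₂v₂, so v₂ = (461.1 cm²)/(49.80 cm²) × 3.366 m/s = 31.16 m/s.
Bernoulli: P₁ + ½ρv₁² + ρg h₁ = P₂ + ½ρv₂² + ρg h₂, so P₂ = P₁ + ½ρ(v₁² − v₂²) − ρg(h₂ − h₁).
P₂ = 715000 + ½·790.8·(3.366² − 31.16²) − 790.8·9.8·(−2.720) = 715000 + (-379600) − (-21080) = 356500 Pa.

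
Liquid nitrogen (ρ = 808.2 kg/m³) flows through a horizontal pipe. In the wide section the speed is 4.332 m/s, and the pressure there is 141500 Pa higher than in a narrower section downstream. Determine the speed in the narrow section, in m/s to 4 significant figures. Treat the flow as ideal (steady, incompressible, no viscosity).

Along the level pipe P + ½ρv² is conserved, hence v₂² = v₁² + 2(P₁ − P₂)/ρ.
v₂ = √(4.332² + 2·141500/808.2) = √(18.77 + 350.2) = 19.21 m/s.

v₂ ≈ 19.21 m/s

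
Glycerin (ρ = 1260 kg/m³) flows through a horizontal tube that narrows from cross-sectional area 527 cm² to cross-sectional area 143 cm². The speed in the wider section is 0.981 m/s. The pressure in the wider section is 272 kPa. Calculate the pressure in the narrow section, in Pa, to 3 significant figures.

Mass conservation (A₁v₁ = A₂v₂) gives v₂ = 0.981 × 527/143 = 3.62 m/s.
The pipe is horizontal, so Bernoulli reduces to P₁ + ½ρv₁² = P₂ + ½ρv₂².
P₂ = P₁ − ½ρ(v₂² − v₁²) = 272000 − ½·1260·(3.62² − 0.981²) = 272000 − 7630 = 264000 Pa.

P₂ = 264000 Pa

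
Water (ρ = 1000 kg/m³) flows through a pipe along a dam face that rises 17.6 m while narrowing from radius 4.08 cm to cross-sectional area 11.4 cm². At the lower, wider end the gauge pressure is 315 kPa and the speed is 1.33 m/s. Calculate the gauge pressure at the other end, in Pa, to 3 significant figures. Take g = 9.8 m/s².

125000 Pa

By continuity, v₂ = v₁·A₁/A₂ = 1.33·(52.3/11.4) = 6.10 m/s.
Bernoulli: P₁ + ½ρv₁² + ρg h₁ = P₂ + ½ρv₂² + ρg h₂, so P₂ = P₁ + ½ρ(v₁² − v₂²) − ρg(h₂ − h₁).
P₂ = 315000 + ½·1000·(1.33² − 6.10²) − 1000·9.8·(+17.6) = 315000 + (-17700) − (172000) = 125000 Pa.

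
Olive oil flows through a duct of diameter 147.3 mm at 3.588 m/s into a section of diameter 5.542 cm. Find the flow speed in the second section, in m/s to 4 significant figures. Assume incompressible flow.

By continuity, v₂ = v₁·A₁/A₂ = 3.588·(170.4/24.12) = 25.35 m/s.

v₂ ≈ 25.35 m/s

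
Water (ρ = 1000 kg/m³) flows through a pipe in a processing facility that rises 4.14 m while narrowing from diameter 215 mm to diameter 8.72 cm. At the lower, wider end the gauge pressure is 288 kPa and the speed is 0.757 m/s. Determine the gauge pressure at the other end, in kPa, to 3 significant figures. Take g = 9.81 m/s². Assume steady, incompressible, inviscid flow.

Mass conservation (A₁v₁ = A₂v₂) gives v₂ = 0.757 × 363/59.7 = 4.60 m/s.
Bernoulli: P₁ + ½ρv₁² + ρg h₁ = P₂ + ½ρv₂² + ρg h₂, so P₂ = P₁ + ½ρ(v₁² − v₂²) − ρg(h₂ − h₁).
P₂ = 288000 + ½·1000·(0.757² − 4.60²) − 1000·9.81·(+4.14) = 288000 + (-10300) − (40600) = 237000 Pa.

P₂ = 237 kPa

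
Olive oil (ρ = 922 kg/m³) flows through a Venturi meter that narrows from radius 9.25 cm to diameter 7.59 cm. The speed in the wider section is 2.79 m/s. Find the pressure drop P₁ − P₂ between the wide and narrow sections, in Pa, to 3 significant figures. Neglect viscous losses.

Mass conservation (A₁v₁ = A₂v₂) gives v₂ = 2.79 × 269/45.2 = 16.6 m/s.
Bernoulli (h₁ = h₂): P₁ − P₂ = ½ρ(v₂² − v₁²).
P₁ − P₂ = ½·922·(16.6² − 2.79²) = ½·922·267 = 123000 Pa.

ΔP = 123000 Pa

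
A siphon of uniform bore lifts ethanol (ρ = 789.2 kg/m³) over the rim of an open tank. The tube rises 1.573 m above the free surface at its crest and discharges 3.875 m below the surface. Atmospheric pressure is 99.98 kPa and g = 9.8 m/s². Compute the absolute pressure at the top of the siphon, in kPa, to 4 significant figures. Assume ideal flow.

The outlet speed comes from Torricelli: v = √(2g·3.875) = 8.715 m/s.
With constant cross-section the crest speed equals v; applying Bernoulli from the surface up to the crest, P_top = P_atm − ½ρv² − ρg·h_top.
P_top = 99980 − ½·789.2·8.715² − 789.2·9.8·1.573 = 57840 Pa.

P_top = 57.84 kPa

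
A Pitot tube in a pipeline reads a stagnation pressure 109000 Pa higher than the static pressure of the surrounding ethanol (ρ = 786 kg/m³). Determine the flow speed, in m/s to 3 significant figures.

v ≈ 16.7 m/s

Bernoulli between the free stream and the stagnation point: ½ρv² = P_stag − P_static.
v = √(2ΔP/ρ) = √(2·109000/786) = 16.7 m/s.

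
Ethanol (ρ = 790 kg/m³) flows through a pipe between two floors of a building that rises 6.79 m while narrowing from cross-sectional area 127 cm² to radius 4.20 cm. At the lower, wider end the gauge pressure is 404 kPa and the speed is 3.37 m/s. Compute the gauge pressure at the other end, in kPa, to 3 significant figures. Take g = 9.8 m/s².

P₂ = 332 kPa

Mass conservation (A₁v₁ = A₂v₂) gives v₂ = 3.37 × 127/55.4 = 7.72 m/s.
Energy conservation along the streamline gives P₂ = P₁ − ½ρ(v₂² − v₁²) − ρg(h₂ − h₁).
P₂ = 404000 + ½·790·(3.37² − 7.72²) − 790·9.8·(+6.79) = 404000 + (-19100) − (52600) = 332000 Pa.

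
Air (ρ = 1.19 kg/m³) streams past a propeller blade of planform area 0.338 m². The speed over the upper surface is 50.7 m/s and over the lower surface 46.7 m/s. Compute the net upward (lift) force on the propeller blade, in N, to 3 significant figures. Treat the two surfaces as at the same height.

The faster flow above has the lower pressure; Bernoulli (same height) gives ΔP = ½ρ(v_up² − v_low²).
ΔP = ½·1.19·(50.7² − 46.7²) = 232 Pa.
Lift = ΔP · A = 232 × 0.338 = 78.4 N.

F ≈ 78.4 N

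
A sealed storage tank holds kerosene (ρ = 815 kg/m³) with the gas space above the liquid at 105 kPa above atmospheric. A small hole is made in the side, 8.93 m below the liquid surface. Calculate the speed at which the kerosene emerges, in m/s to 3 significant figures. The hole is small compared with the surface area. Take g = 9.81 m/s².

Take point 1 at the surface (v₁ ≈ 0) and point 2 at the hole (at atmospheric pressure). Bernoulli: P₁ + ρg h = P_atm + ½ρv₂².
With P₁ − P_atm = 105000 Pa, v₂ = √(2gh + 2ΔP/ρ) = √(2·9.81·8.93 + 2·105000/815) = 20.8 m/s.

v ≈ 20.8 m/s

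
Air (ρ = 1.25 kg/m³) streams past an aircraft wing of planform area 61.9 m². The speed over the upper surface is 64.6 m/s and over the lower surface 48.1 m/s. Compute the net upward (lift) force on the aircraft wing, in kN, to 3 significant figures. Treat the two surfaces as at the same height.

71.9 kN

The faster flow above has the lower pressure; Bernoulli (same height) gives ΔP = ½ρ(v_up² − v_low²).
ΔP = ½·1.25·(64.6² − 48.1²) = 1160 Pa.
Lift = ΔP · A = 1160 × 61.9 = 71900 N.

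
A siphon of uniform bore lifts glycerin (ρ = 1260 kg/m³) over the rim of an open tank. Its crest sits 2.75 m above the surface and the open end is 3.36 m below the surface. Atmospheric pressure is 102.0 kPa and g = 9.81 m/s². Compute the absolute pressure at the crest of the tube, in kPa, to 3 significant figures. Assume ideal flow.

P_top ≈ 26.5 kPa

The outlet speed comes from Torricelli: v = √(2g·3.36) = 8.12 m/s.
Continuity keeps v the same throughout the tube; from surface to crest, P_atm + 0 = P_top + ½ρv² + ρg·h_top.
P_top = 102000 − ½·1260·8.12² − 1260·9.81·2.75 = 26500 Pa.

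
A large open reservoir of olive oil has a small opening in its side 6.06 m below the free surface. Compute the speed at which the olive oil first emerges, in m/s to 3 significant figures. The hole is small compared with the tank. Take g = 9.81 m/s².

10.9 m/s

Torricelli's result v = √(2gh) gives v = √(2·9.81·6.06) = 10.9 m/s.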